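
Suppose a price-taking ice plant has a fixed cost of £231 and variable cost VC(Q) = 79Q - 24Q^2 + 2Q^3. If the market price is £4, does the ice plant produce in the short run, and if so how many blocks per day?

Variable cost is VC = 79Q - 24Q^2 + 2Q^3, so AVC = VC/Q = 79 - 24Q + 2Q^2 and MC = dTC/dQ = 79 - 48Q + 6Q^2.
AVC hits its minimum where MC = AVC, at Q = 6, giving min AVC = 79 - 24·6 + 2·6^2 = £7.
Since P = £4 < min AVC = £7, price fails to cover variable cost at any output.
Shutting down limits the loss to fixed cost, £231.

Shut down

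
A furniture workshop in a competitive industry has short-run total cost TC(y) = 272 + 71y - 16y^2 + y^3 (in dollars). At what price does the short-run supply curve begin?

The firm shuts down when price falls below the minimum of average variable cost. AVC = VC/y = 71 - 16y + y^2.
dAVC/dy = -16 + 2y = 0 gives y = 8. min AVC = 71 - 16·8 + 8^2 = 7.
So the shutdown price is $7.

$7 per unit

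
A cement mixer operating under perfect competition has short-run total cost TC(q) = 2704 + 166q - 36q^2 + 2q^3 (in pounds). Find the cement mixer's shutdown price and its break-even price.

AVC = 166 - 36q + 2q^2; minimized at q = 9, giving min AVC = £4. That is the shutdown price.
ATC = 2704/q + 166 - 36q + 2q^2. Setting dATC/dq = −2704/q^2 − 36 + 4q = 0 gives q = 13 (since 4·13^3 − 36·13^2 = 2704).
min ATC = 2704/13 + 166 − 36·13 + 2·13^2 = £244. That is the break-even price.
For £4 ≤ P < £244 the firm produces at a loss; below £4 it shuts down.

Shutdown price = £4; break-even price = £244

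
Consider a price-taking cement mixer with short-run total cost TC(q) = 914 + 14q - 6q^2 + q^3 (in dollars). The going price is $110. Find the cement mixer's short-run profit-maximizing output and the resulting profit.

Profit = -$274 at q = 8

AVC = 14 - 6q + q^2; min AVC = $5 at q = 3. Since P = $110 ≥ min AVC, the firm produces.
MC = 14 - 12q + 3q^2. Setting P = MC and taking the root on the rising branch gives q* = 8.
TR = 110·8 = 880. TC = 914 + 240 = 1154. Profit = 880 − 1154 = -$274.
By producing, the firm covers all variable cost plus $640 of fixed cost; shutting down would lose the full $914.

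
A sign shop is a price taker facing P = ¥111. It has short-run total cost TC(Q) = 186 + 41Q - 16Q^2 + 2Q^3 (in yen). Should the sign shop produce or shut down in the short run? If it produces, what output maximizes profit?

Produce at Q = 7

From TC, MC = TC'(Q) = 41 - 32Q + 6Q^2 and AVC = VC/Q = 41 - 16Q + 2Q^2.
AVC is minimized where dAVC/dQ = -16 + 4Q = 0, at Q = 4; min AVC = 41 - 16·4 + 2·4^2 = ¥9.
P = ¥111 exceeds min AVC = ¥9, so the firm stays open.
P = MC gives -70 - 32Q + 6Q^2 = 0, with roots -5/3 and 7. Take the larger (rising MC): Q* = 7.
Check: AVC at Q = 7 is ¥27 ≤ P, so revenue covers variable cost.
Profit = P·Q − TC = 111·7 − 375 = ¥402.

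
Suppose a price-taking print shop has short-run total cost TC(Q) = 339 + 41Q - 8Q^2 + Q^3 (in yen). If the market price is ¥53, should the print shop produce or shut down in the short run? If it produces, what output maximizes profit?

From TC, MC = TC'(Q) = 41 - 16Q + 3Q^2 and AVC = VC/Q = 41 - 8Q + Q^2.
The AVC parabola has its vertex at Q = 8/2 = 4, where AVC = 41 - 8·4 + 4^2 = ¥25.
P = ¥53 exceeds min AVC = ¥25, so the firm stays open.
Set P = MC: 53 = 41 - 16Q + 3Q^2 → -12 - 16Q + 3Q^2 = 0. The roots are Q = -2/3 and Q = 6; the profit-maximizing output is on the rising part of MC, so Q* = 6.
Check: AVC at Q = 6 is ¥29 ≤ P, so revenue covers variable cost.
Profit = P·Q − TC = 53·6 − 513 = -¥195, a loss, but smaller than the ¥339 fixed cost the firm would lose by shutting down.

Produce at Q = 6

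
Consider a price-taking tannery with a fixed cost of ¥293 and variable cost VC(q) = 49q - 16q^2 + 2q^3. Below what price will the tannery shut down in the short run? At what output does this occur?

¥17 per unit, at q = 4

The shutdown price is the minimum of AVC. VC = 49q - 16q^2 + 2q^3, so AVC = 49 - 16q + 2q^2.
dAVC/dq = -16 + 4q = 0 gives q = 4. min AVC = 49 - 16·4 + 2·4^2 = 17.
The firm shuts down for any P below ¥17.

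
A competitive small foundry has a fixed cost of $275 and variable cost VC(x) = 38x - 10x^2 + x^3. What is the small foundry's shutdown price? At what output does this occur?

$13 per unit, at x = 5

The shutdown price is the minimum of AVC. VC = 38x - 10x^2 + x^3, so AVC = 38 - 10x + x^2.
dAVC/dx = -10 + 2x = 0 gives x = 5. min AVC = 38 - 10·5 + 5^2 = 13.
For P < $13 the firm produces nothing.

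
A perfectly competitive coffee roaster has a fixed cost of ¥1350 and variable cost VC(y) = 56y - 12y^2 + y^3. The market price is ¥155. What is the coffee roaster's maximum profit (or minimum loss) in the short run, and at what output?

AVC = 56 - 12y + y^2 has its minimum ¥20 at y = 6; price ¥155 clears that bar, so the firm operates.
With MC = 56 - 24y + 3y^2, P = MC on the upward-sloping part at y* = 11.
TR = 155·11 = 1705. TC = 1350 + 495 = 1845. Profit = 1705 − 1845 = -¥140.
By producing, the firm covers all variable cost plus ¥1210 of fixed cost; shutting down would lose the full ¥1350.

Profit = -¥140 at y = 11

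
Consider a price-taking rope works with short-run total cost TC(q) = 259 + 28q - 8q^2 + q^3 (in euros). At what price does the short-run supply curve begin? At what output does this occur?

Short-run supply begins at min AVC. From VC = 28q - 8q^2 + q^3, AVC = 28 - 8q + q^2.
dAVC/dq = -8 + 2q = 0 gives q = 4. min AVC = 28 - 8·4 + 4^2 = 12.
The firm shuts down for any P below €12.

€12 per unit, at q = 4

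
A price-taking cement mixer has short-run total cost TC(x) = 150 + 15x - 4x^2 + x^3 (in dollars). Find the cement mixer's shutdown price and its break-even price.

AVC = 15 - 4x + x^2; minimized at x = 2, giving min AVC = $11. That is the shutdown price.
ATC = 150/x + 15 - 4x + x^2. Setting dATC/dx = −150/x^2 − 4 + 2x = 0 gives x = 5 (since 2·5^3 − 4·5^2 = 150).
min ATC = 150/5 + 15 − 4·5 + 5^2 = $50. That is the break-even price.
For $11 ≤ P < $50 the firm produces at a loss; below $11 it shuts down.

Shutdown price = $11; break-even price = $50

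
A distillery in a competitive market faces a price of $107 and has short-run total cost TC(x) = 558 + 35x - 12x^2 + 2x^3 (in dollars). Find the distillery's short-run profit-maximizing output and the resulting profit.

Profit = -$126 at x = 6

AVC = 35 - 12x + 2x^2 has its minimum $17 at x = 3; price $107 clears that bar, so the firm operates.
MC = 35 - 24x + 6x^2. Setting P = MC and taking the root on the rising branch gives x* = 6.
TR = 107·6 = 642. TC = 558 + 210 = 768. Profit = 642 − 768 = -$126.
That loss of $126 beats the $558 the firm would lose by shutting down; producing recovers $432 of fixed cost.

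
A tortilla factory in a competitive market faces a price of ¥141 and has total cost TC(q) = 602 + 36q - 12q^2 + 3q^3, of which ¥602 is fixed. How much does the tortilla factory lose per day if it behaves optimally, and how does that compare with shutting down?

Profit = -¥152 at q = 5

AVC = 36 - 12q + 3q^2; min AVC = ¥24 at q = 2. Since P = ¥141 ≥ min AVC, the firm produces.
MC = 36 - 24q + 9q^2. Setting P = MC and taking the root on the rising branch gives q* = 5.
TR = 141·5 = 705. TC = 602 + 255 = 857. Profit = 705 − 857 = -¥152.
That loss of ¥152 beats the ¥602 the firm would lose by shutting down; producing recovers ¥450 of fixed cost.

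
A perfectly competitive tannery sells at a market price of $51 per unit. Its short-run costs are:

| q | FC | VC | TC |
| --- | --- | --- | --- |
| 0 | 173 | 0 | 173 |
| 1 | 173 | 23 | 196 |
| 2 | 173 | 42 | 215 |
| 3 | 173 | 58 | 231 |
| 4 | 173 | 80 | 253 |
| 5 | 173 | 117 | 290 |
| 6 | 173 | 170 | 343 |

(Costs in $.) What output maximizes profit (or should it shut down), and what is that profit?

q = 5; profit = -$35

Tabulate TR − TC: q=0: -173; q=1: -145; q=2: -113; q=3: -78; q=4: -49; q=5: -35; q=6: -37.
Profit is maximized at q = 5. AVC there is 117/5 = $23.40 ≤ P, so producing beats shutting down (which would give -$173).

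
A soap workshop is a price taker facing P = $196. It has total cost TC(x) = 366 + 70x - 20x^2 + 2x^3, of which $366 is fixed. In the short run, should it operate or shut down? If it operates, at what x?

Produce at x = 9

Variable cost is VC = 70x - 20x^2 + 2x^3, so AVC = VC/x = 70 - 20x + 2x^2 and MC = dTC/dx = 70 - 40x + 6x^2.
The AVC parabola has its vertex at x = 20/4 = 5, where AVC = 70 - 20·5 + 2·5^2 = $20.
Because $196 ≥ $20, revenue can cover variable cost; the firm operates.
Solving P = MC: -126 - 40x + 6x^2 = 0 ⇒ x = -7/3 or 9. On the upward-sloping branch, x* = 9.
Check: AVC at x = 9 is $52 ≤ P, so revenue covers variable cost.
Profit = P·x − TC = 196·9 − 834 = $930.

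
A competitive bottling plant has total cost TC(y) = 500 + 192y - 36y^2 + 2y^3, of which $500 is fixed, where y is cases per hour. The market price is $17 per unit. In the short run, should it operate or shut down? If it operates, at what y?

Variable cost is VC = 192y - 36y^2 + 2y^3, so AVC = VC/y = 192 - 36y + 2y^2 and MC = dTC/dy = 192 - 72y + 6y^2.
AVC hits its minimum where MC = AVC, at y = 9, giving min AVC = 192 - 36·9 + 2·9^2 = $30.
With P < min AVC ($17 < $30), every unit sold adds to the loss.
Best response: produce nothing and absorb the $500 fixed cost.

Shut down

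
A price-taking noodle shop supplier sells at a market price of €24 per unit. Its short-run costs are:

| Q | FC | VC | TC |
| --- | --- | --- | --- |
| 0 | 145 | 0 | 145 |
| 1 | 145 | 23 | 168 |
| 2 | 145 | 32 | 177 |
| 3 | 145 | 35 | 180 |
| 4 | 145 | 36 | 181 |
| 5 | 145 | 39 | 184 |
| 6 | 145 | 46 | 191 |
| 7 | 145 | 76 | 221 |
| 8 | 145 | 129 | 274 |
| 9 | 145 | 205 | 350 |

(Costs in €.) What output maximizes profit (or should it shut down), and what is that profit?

Compute π = P·Q − TC at each output: Q=0: -145; Q=1: -144; Q=2: -129; Q=3: -108; Q=4: -85; Q=5: -64; Q=6: -47; Q=7: -53; Q=8: -82; Q=9: -134.
Profit is maximized at Q = 6. AVC there is 46/6 = €7.67 ≤ P, so producing beats shutting down (which would give -€145).

Q = 6; profit = -€47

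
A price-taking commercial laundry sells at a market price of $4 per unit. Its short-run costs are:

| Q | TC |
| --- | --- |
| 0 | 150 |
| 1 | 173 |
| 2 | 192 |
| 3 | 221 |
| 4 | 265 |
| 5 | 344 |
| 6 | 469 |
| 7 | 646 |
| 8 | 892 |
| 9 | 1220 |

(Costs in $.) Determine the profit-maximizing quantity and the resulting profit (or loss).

Tabulate TR − TC: Q=0: -150; Q=1: -169; Q=2: -184; Q=3: -209; Q=4: -249; Q=5: -324; Q=6: -445; Q=7: -618; Q=8: -860; Q=9: -1184.
Profit is highest at Q = 0. Equivalently, the lowest AVC in the table is 42/2 ≈ $21 at Q = 2, and P = $4 falls below it — price never covers variable cost, so the firm shuts down and loses only its fixed cost.

Q = 0 (shut down); profit = -$150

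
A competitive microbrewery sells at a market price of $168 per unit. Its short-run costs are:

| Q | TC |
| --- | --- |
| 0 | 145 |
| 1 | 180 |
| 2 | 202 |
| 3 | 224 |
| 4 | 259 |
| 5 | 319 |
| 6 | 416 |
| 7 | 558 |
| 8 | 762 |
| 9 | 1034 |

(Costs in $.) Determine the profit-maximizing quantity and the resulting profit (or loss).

Compute π = P·Q − TC at each output: Q=0: -145; Q=1: -12; Q=2: 134; Q=3: 280; Q=4: 413; Q=5: 521; Q=6: 592; Q=7: 618; Q=8: 582; Q=9: 478.
Profit is maximized at Q = 7. AVC there is 413/7 = $59 ≤ P, so producing beats shutting down (which would give -$145).

Q = 7; profit = $618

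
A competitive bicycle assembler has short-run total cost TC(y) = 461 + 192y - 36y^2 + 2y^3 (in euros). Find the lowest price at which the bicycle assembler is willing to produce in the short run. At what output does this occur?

€30 per unit, at y = 9

Short-run supply begins at min AVC. From VC = 192y - 36y^2 + 2y^3, AVC = 192 - 36y + 2y^2.
dAVC/dy = -36 + 4y = 0 gives y = 9. min AVC = 192 - 36·9 + 2·9^2 = 30.
The firm shuts down for any P below €30.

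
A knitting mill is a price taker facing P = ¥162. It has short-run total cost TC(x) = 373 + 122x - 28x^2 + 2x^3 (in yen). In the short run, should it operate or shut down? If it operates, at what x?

Strip out fixed cost: VC = 122x - 28x^2 + 2x^3. Then AVC = 122 - 28x + 2x^2 and MC = 122 - 56x + 6x^2.
The AVC parabola has its vertex at x = 28/4 = 7, where AVC = 122 - 28·7 + 2·7^2 = ¥24.
Because ¥162 ≥ ¥24, revenue can cover variable cost; the firm operates.
P = MC gives -40 - 56x + 6x^2 = 0, with roots -2/3 and 10. Take the larger (rising MC): x* = 10.
Check: AVC at x = 10 is ¥42 ≤ P, so revenue covers variable cost.
Profit = P·x − TC = 162·10 − 793 = ¥827.

Produce at x = 10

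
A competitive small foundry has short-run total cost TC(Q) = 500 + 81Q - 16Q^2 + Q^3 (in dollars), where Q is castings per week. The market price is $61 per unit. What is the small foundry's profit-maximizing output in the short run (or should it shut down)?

Produce at Q = 10

Variable cost is VC = 81Q - 16Q^2 + Q^3, so AVC = VC/Q = 81 - 16Q + Q^2 and MC = dTC/dQ = 81 - 32Q + 3Q^2.
AVC hits its minimum where MC = AVC, at Q = 8, giving min AVC = 81 - 16·8 + 8^2 = $17.
P = $61 exceeds min AVC = $17, so the firm stays open.
Solving P = MC: 20 - 32Q + 3Q^2 = 0 ⇒ Q = 2/3 or 10. On the upward-sloping branch, Q* = 10.
Check: AVC at Q = 10 is $21 ≤ P, so revenue covers variable cost.
Profit = P·Q − TC = 61·10 − 710 = -$100, a loss, but smaller than the $500 fixed cost the firm would lose by shutting down.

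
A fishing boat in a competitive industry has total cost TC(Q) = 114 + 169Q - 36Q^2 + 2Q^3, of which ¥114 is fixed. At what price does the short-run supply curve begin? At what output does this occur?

¥7 per unit, at Q = 9

The firm shuts down when price falls below the minimum of average variable cost. AVC = VC/Q = 169 - 36Q + 2Q^2.
At the minimum of AVC, MC = AVC. MC = 169 - 72Q + 6Q^2; setting MC = AVC gives 4Q^2 - 36Q = 0, so Q = 9. min AVC = 7.
For P < ¥7 the firm produces nothing.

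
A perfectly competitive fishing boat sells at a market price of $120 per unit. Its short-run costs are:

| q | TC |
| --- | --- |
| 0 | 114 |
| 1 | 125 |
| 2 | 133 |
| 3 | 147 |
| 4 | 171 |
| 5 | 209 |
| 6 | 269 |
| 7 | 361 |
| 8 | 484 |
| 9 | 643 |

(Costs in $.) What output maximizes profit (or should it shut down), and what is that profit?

q = 7; profit = $479

Tabulate TR − TC: q=0: -114; q=1: -5; q=2: 107; q=3: 213; q=4: 309; q=5: 391; q=6: 451; q=7: 479; q=8: 476; q=9: 437.
Profit is maximized at q = 7. AVC there is 247/7 = $35.29 ≤ P, so producing beats shutting down (which would give -$114).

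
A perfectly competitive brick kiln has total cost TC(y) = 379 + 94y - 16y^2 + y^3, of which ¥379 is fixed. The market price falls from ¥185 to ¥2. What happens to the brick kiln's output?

Output falls from 13 to 0 (the firm shuts down)

MC = 94 - 32y + 3y^2; the shutdown threshold is min AVC = ¥30 (at y = 8).
With P = ¥185 above the shutdown price, P = MC gives y = 13.
At P = ¥2 < min AVC = ¥30, price no longer covers variable cost at any output, so the firm shuts down: y = 0.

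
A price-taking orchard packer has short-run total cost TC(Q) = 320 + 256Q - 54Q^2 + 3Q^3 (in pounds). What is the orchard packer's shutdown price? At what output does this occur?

Short-run supply begins at min AVC. From VC = 256Q - 54Q^2 + 3Q^3, AVC = 256 - 54Q + 3Q^2.
dAVC/dQ = -54 + 6Q = 0 gives Q = 9. min AVC = 256 - 54·9 + 3·9^2 = 13.
For P < £13 the firm produces nothing.

£13 per unit, at Q = 9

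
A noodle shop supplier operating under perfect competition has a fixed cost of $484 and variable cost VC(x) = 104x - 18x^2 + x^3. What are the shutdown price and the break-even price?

Shutdown price = min AVC. AVC = 104 - 18x + x^2, with vertex at x = 9 and minimum $23.
ATC = 484/x + 104 - 18x + x^2. Setting dATC/dx = −484/x^2 − 18 + 2x = 0 gives x = 11 (since 2·11^3 − 18·11^2 = 484).
min ATC = 484/11 + 104 − 18·11 + 11^2 = $71. That is the break-even price.
Between these two prices the firm operates at a loss; above $71 it earns a profit.

Shutdown price = $23; break-even price = $71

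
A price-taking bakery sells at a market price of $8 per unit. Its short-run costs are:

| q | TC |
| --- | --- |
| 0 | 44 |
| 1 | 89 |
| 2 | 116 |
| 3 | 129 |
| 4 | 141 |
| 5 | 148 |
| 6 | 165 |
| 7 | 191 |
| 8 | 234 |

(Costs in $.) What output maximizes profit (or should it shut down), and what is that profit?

q = 0 (shut down); profit = -$44

Tabulate TR − TC: q=0: -44; q=1: -81; q=2: -100; q=3: -105; q=4: -109; q=5: -108; q=6: -117; q=7: -135; q=8: -170.
Profit is highest at q = 0. Equivalently, the lowest AVC in the table is 121/6 ≈ $20.17 at q = 6, and P = $8 falls below it — price never covers variable cost, so the firm shuts down and loses only its fixed cost.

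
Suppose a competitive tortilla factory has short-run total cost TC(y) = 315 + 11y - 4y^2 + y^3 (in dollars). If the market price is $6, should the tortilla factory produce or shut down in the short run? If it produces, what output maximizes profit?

Strip out fixed cost: VC = 11y - 4y^2 + y^3. Then AVC = 11 - 4y + y^2 and MC = 11 - 8y + 3y^2.
The AVC parabola has its vertex at y = 4/2 = 2, where AVC = 11 - 4·2 + 2^2 = $7.
P = $6 lies below min AVC = $7; no output level covers variable cost.
Best response: produce nothing and absorb the $315 fixed cost.

Shut down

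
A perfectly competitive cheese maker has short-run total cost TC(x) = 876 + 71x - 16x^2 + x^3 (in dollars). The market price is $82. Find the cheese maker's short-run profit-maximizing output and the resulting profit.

Profit = -$150 at x = 11

AVC = 71 - 16x + x^2; min AVC = $7 at x = 8. Since P = $82 ≥ min AVC, the firm produces.
MC = 71 - 32x + 3x^2. Setting P = MC and taking the root on the rising branch gives x* = 11.
TR = 82·11 = 902. TC = 876 + 176 = 1052. Profit = 902 − 1052 = -$150.
Shutting down would mean losing the fixed cost of $876, so operating at a loss of $150 is better by $726.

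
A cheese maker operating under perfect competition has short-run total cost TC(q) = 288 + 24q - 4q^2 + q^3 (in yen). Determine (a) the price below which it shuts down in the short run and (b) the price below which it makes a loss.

Shutdown price = ¥20; break-even price = ¥84

Shutdown price = min AVC. AVC = 24 - 4q + q^2, with vertex at q = 2 and minimum ¥20.
ATC = 288/q + 24 - 4q + q^2. Setting dATC/dq = −288/q^2 − 4 + 2q = 0 gives q = 6 (since 2·6^3 − 4·6^2 = 288).
min ATC = 288/6 + 24 − 4·6 + 6^2 = ¥84. That is the break-even price.
For ¥20 ≤ P < ¥84 the firm produces at a loss; below ¥20 it shuts down.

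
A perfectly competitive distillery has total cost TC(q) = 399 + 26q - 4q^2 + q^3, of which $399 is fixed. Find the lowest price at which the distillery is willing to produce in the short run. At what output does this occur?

The firm shuts down when price falls below the minimum of average variable cost. AVC = VC/q = 26 - 4q + q^2.
dAVC/dq = -4 + 2q = 0 gives q = 2. min AVC = 26 - 4·2 + 2^2 = 22.
For P < $22 the firm produces nothing.

$22 per unit, at q = 2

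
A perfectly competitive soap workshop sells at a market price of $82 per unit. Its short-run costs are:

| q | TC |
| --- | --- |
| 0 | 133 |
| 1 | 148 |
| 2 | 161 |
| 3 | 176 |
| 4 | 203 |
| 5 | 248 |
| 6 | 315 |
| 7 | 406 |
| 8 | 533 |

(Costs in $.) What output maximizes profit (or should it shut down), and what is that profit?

q = 6; profit = $177

Profit at each row (π = 82q − TC): q=0: -133; q=1: -66; q=2: 3; q=3: 70; q=4: 125; q=5: 162; q=6: 177; q=7: 168; q=8: 123.
Profit is maximized at q = 6. AVC there is 182/6 = $30.33 ≤ P, so producing beats shutting down (which would give -$133).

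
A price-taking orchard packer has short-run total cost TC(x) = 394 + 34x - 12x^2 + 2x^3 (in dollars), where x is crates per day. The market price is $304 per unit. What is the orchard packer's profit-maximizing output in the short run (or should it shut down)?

Variable cost is VC = 34x - 12x^2 + 2x^3, so AVC = VC/x = 34 - 12x + 2x^2 and MC = dTC/dx = 34 - 24x + 6x^2.
AVC hits its minimum where MC = AVC, at x = 3, giving min AVC = 34 - 12·3 + 2·3^2 = $16.
P = $304 exceeds min AVC = $16, so the firm stays open.
Set P = MC: 304 = 34 - 24x + 6x^2 → -270 - 24x + 6x^2 = 0. The roots are x = -5 and x = 9; the profit-maximizing output is on the rising part of MC, so x* = 9.
Check: AVC at x = 9 is $88 ≤ P, so revenue covers variable cost.
Profit = P·x − TC = 304·9 − 1186 = $1550.

Produce at x = 9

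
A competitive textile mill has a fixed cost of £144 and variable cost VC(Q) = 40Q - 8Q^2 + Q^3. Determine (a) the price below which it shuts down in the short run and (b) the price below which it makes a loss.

Shutdown price = £24; break-even price = £52

AVC = 40 - 8Q + Q^2; minimized at Q = 4, giving min AVC = £24. That is the shutdown price.
ATC = 144/Q + 40 - 8Q + Q^2. Setting dATC/dQ = −144/Q^2 − 8 + 2Q = 0 gives Q = 6 (since 2·6^3 − 8·6^2 = 144).
min ATC = 144/6 + 40 − 8·6 + 6^2 = £52. That is the break-even price.
For £24 ≤ P < £52 the firm produces at a loss; below £24 it shuts down.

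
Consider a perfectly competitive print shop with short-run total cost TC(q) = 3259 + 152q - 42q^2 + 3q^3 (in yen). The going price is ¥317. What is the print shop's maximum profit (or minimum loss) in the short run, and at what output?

Profit = -¥355 at q = 11

AVC = 152 - 42q + 3q^2 has its minimum ¥5 at q = 7; price ¥317 clears that bar, so the firm operates.
MC = 152 - 84q + 9q^2. Setting P = MC and taking the root on the rising branch gives q* = 11.
TR = 317·11 = 3487. TC = 3259 + 583 = 3842. Profit = 3487 − 3842 = -¥355.
That loss of ¥355 beats the ¥3259 the firm would lose by shutting down; producing recovers ¥2904 of fixed cost.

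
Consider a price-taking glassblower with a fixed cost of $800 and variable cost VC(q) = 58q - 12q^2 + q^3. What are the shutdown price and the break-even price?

Shutdown price = $22; break-even price = $118

Shutdown price = min AVC. AVC = 58 - 12q + q^2, with vertex at q = 6 and minimum $22.
ATC = 800/q + 58 - 12q + q^2. Setting dATC/dq = −800/q^2 − 12 + 2q = 0 gives q = 10 (since 2·10^3 − 12·10^2 = 800).
min ATC = 800/10 + 58 − 12·10 + 10^2 = $118. That is the break-even price.
For $22 ≤ P < $118 the firm produces at a loss; below $22 it shuts down.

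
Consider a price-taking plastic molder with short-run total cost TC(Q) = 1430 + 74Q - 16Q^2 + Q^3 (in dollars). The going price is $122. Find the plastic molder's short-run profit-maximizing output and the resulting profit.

AVC = 74 - 16Q + Q^2; min AVC = $10 at Q = 8. Since P = $122 ≥ min AVC, the firm produces.
MC = 74 - 32Q + 3Q^2. Setting P = MC and taking the root on the rising branch gives Q* = 12.
TR = 122·12 = 1464. TC = 1430 + 312 = 1742. Profit = 1464 − 1742 = -$278.
That loss of $278 beats the $1430 the firm would lose by shutting down; producing recovers $1152 of fixed cost.

Profit = -$278 at Q = 12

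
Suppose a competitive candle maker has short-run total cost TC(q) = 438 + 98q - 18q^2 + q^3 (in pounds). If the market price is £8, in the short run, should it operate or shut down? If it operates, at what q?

Shut down

Strip out fixed cost: VC = 98q - 18q^2 + q^3. Then AVC = 98 - 18q + q^2 and MC = 98 - 36q + 3q^2.
AVC is minimized where dAVC/dq = -18 + 2q = 0, at q = 9; min AVC = 98 - 18·9 + 9^2 = £17.
With P < min AVC (£8 < £17), every unit sold adds to the loss.
Best response: produce nothing and absorb the £438 fixed cost.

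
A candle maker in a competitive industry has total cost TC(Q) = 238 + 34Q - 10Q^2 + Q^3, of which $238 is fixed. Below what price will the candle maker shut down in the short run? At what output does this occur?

$9 per unit, at Q = 5

Short-run supply begins at min AVC. From VC = 34Q - 10Q^2 + Q^3, AVC = 34 - 10Q + Q^2.
dAVC/dQ = -10 + 2Q = 0 gives Q = 5. min AVC = 34 - 10·5 + 5^2 = 9.
For P < $9 the firm produces nothing.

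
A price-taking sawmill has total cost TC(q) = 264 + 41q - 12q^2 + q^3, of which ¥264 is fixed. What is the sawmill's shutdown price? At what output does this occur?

The shutdown price is the minimum of AVC. VC = 41q - 12q^2 + q^3, so AVC = 41 - 12q + q^2.
At the minimum of AVC, MC = AVC. MC = 41 - 24q + 3q^2; setting MC = AVC gives 2q^2 - 12q = 0, so q = 6. min AVC = 5.
The firm shuts down for any P below ¥5.

¥5 per unit, at q = 6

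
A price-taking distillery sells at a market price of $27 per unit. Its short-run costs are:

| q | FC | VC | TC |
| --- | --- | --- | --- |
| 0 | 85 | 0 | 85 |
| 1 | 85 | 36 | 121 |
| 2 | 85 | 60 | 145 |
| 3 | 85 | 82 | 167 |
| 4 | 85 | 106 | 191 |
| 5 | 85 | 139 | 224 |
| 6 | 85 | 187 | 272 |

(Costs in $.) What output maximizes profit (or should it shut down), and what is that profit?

q = 4; profit = -$83

Tabulate TR − TC: q=0: -85; q=1: -94; q=2: -91; q=3: -86; q=4: -83; q=5: -89; q=6: -110.
Profit is maximized at q = 4. AVC there is 106/4 = $26.50 ≤ P, so producing beats shutting down (which would give -$85).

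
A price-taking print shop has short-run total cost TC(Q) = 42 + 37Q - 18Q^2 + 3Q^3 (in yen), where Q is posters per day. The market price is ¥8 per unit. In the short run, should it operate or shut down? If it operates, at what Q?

Shut down

Variable cost is VC = 37Q - 18Q^2 + 3Q^3, so AVC = VC/Q = 37 - 18Q + 3Q^2 and MC = dTC/dQ = 37 - 36Q + 9Q^2.
AVC hits its minimum where MC = AVC, at Q = 3, giving min AVC = 37 - 18·3 + 3·3^2 = ¥10.
Since P = ¥8 < min AVC = ¥10, price fails to cover variable cost at any output.
The firm minimizes its loss by shutting down and losing only its fixed cost of ¥42.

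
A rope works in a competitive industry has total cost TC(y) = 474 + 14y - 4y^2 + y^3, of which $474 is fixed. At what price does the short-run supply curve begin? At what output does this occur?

$10 per unit, at y = 2

The shutdown price is the minimum of AVC. VC = 14y - 4y^2 + y^3, so AVC = 14 - 4y + y^2.
At the minimum of AVC, MC = AVC. MC = 14 - 8y + 3y^2; setting MC = AVC gives 2y^2 - 4y = 0, so y = 2. min AVC = 10.
So the shutdown price is $10.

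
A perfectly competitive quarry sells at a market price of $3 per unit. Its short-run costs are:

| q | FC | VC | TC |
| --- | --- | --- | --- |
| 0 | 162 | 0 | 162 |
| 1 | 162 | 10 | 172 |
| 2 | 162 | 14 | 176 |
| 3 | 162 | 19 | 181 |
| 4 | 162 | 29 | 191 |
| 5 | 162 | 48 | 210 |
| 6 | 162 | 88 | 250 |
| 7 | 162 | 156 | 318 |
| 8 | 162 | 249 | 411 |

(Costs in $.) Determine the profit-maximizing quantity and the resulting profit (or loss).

q = 0 (shut down); profit = -$162

Tabulate TR − TC: q=0: -162; q=1: -169; q=2: -170; q=3: -172; q=4: -179; q=5: -195; q=6: -232; q=7: -297; q=8: -387.
Profit is highest at q = 0. Equivalently, the lowest AVC in the table is 19/3 ≈ $6.33 at q = 3, and P = $3 falls below it — price never covers variable cost, so the firm shuts down and loses only its fixed cost.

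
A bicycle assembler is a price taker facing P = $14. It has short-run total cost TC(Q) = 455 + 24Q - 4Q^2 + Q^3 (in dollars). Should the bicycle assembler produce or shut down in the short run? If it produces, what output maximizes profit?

Variable cost is VC = 24Q - 4Q^2 + Q^3, so AVC = VC/Q = 24 - 4Q + Q^2 and MC = dTC/dQ = 24 - 8Q + 3Q^2.
AVC hits its minimum where MC = AVC, at Q = 2, giving min AVC = 24 - 4·2 + 2^2 = $20.
P = $14 lies below min AVC = $20; no output level covers variable cost.
Shutting down limits the loss to fixed cost, $455.

Shut down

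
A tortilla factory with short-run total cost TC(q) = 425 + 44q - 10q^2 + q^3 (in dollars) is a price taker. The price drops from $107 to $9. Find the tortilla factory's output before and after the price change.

Output falls from 9 to 0 (the firm shuts down)

MC = 44 - 20q + 3q^2; the shutdown threshold is min AVC = $19 (at q = 5).
At P = $107 ≥ min AVC, set P = MC on the rising branch: q = 9.
At P = $9 < min AVC = $19, price no longer covers variable cost at any output, so the firm shuts down: q = 0.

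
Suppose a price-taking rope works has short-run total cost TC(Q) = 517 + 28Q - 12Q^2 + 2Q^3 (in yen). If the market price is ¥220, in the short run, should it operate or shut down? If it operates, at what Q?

Produce at Q = 8

Strip out fixed cost: VC = 28Q - 12Q^2 + 2Q^3. Then AVC = 28 - 12Q + 2Q^2 and MC = 28 - 24Q + 6Q^2.
The AVC parabola has its vertex at Q = 12/4 = 3, where AVC = 28 - 12·3 + 2·3^2 = ¥10.
Because ¥220 ≥ ¥10, revenue can cover variable cost; the firm operates.
Set P = MC: 220 = 28 - 24Q + 6Q^2 → -192 - 24Q + 6Q^2 = 0. The roots are Q = -4 and Q = 8; the profit-maximizing output is on the rising part of MC, so Q* = 8.
Check: AVC at Q = 8 is ¥60 ≤ P, so revenue covers variable cost.
Profit = P·Q − TC = 220·8 − 997 = ¥763.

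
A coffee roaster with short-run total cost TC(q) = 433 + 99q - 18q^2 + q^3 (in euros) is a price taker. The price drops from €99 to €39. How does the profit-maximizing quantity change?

AVC = 99 - 18q + q^2, minimized at q = 9 where min AVC = €18. MC = 99 - 36q + 3q^2.
At P = €99 ≥ min AVC, set P = MC on the rising branch: q = 12.
At P = €39 ≥ min AVC, set P = MC: q = 10. The firm stays open but cuts output.

Output falls from 12 to 10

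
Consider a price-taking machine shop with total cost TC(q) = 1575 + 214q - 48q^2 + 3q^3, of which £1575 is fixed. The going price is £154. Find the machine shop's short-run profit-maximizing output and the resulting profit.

AVC = 214 - 48q + 3q^2; min AVC = £22 at q = 8. Since P = £154 ≥ min AVC, the firm produces.
With MC = 214 - 96q + 9q^2, P = MC on the upward-sloping part at q* = 10.
TR = 154·10 = 1540. TC = 1575 + 340 = 1915. Profit = 1540 − 1915 = -£375.
Shutting down would mean losing the fixed cost of £1575, so operating at a loss of £375 is better by £1200.

Profit = -£375 at q = 10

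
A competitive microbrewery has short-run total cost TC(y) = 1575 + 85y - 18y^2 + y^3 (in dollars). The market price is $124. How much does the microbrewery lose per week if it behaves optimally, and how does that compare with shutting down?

Profit = -$223 at y = 13

AVC = 85 - 18y + y^2; min AVC = $4 at y = 9. Since P = $124 ≥ min AVC, the firm produces.
With MC = 85 - 36y + 3y^2, P = MC on the upward-sloping part at y* = 13.
TR = 124·13 = 1612. TC = 1575 + 260 = 1835. Profit = 1612 − 1835 = -$223.
That loss of $223 beats the $1575 the firm would lose by shutting down; producing recovers $1352 of fixed cost.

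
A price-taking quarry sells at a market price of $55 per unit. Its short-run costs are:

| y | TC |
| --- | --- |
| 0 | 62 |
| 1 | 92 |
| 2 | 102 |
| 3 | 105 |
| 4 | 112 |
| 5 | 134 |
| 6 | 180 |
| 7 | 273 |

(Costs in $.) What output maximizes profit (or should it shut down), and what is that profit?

y = 6; profit = $150

Compute π = P·y − TC at each output: y=0: -62; y=1: -37; y=2: 8; y=3: 60; y=4: 108; y=5: 141; y=6: 150; y=7: 112.
Profit is maximized at y = 6. AVC there is 118/6 = $19.67 ≤ P, so producing beats shutting down (which would give -$62).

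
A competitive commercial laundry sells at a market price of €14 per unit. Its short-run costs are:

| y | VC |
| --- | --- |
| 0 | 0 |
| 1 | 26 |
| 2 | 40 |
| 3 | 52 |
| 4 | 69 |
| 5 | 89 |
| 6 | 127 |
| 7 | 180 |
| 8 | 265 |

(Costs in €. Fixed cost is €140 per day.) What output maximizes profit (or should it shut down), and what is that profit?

Compute π = P·y − TC at each output: y=0: -140; y=1: -152; y=2: -152; y=3: -150; y=4: -153; y=5: -159; y=6: -183; y=7: -222; y=8: -293.
Profit is highest at y = 0. Equivalently, the lowest AVC in the table is 69/4 ≈ €17.25 at y = 4, and P = €14 falls below it — price never covers variable cost, so the firm shuts down and loses only its fixed cost.

y = 0 (shut down); profit = -€140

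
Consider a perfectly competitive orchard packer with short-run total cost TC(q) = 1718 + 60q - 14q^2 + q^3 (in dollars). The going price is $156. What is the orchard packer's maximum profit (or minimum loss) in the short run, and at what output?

AVC = 60 - 14q + q^2 has its minimum $11 at q = 7; price $156 clears that bar, so the firm operates.
With MC = 60 - 28q + 3q^2, P = MC on the upward-sloping part at q* = 12.
TR = 156·12 = 1872. TC = 1718 + 432 = 2150. Profit = 1872 − 2150 = -$278.
That loss of $278 beats the $1718 the firm would lose by shutting down; producing recovers $1440 of fixed cost.

Profit = -$278 at q = 12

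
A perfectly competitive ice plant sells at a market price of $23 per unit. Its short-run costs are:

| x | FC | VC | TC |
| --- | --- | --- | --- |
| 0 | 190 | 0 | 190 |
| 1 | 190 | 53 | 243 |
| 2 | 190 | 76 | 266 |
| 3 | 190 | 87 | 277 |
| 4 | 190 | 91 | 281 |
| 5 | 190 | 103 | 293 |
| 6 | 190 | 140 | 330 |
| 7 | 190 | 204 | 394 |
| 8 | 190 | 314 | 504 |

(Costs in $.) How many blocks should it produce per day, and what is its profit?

x = 5; profit = -$178

Compute π = P·x − TC at each output: x=0: -190; x=1: -220; x=2: -220; x=3: -208; x=4: -189; x=5: -178; x=6: -192; x=7: -233; x=8: -320.
Profit is maximized at x = 5. AVC there is 103/5 = $20.60 ≤ P, so producing beats shutting down (which would give -$190).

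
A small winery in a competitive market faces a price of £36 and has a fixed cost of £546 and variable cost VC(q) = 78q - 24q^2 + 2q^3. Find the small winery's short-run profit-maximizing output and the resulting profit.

Profit = -£350 at q = 7

AVC = 78 - 24q + 2q^2 has its minimum £6 at q = 6; price £36 clears that bar, so the firm operates.
With MC = 78 - 48q + 6q^2, P = MC on the upward-sloping part at q* = 7.
TR = 36·7 = 252. TC = 546 + 56 = 602. Profit = 252 − 602 = -£350.
That loss of £350 beats the £546 the firm would lose by shutting down; producing recovers £196 of fixed cost.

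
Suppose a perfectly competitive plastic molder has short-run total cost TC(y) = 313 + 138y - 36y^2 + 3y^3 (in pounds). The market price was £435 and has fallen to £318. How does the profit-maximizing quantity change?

Output falls from 11 to 10

AVC = 138 - 36y + 3y^2, minimized at y = 6 where min AVC = £30. MC = 138 - 72y + 9y^2.
With P = £435 above the shutdown price, P = MC gives y = 11.
At P = £318 ≥ min AVC, set P = MC: y = 10. The firm stays open but cuts output.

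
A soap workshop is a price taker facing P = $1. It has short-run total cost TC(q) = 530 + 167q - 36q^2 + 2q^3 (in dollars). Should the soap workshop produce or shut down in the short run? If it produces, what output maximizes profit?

Shut down

From TC, MC = TC'(q) = 167 - 72q + 6q^2 and AVC = VC/q = 167 - 36q + 2q^2.
AVC is minimized where dAVC/dq = -36 + 4q = 0, at q = 9; min AVC = 167 - 36·9 + 2·9^2 = $5.
With P < min AVC ($1 < $5), every unit sold adds to the loss.
Best response: produce nothing and absorb the $530 fixed cost.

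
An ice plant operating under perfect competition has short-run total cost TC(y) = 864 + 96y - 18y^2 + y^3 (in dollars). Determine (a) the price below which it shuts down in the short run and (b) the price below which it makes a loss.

Shutdown price = min AVC. AVC = 96 - 18y + y^2, with vertex at y = 9 and minimum $15.
ATC = 864/y + 96 - 18y + y^2. Setting dATC/dy = −864/y^2 − 18 + 2y = 0 gives y = 12 (since 2·12^3 − 18·12^2 = 864).
min ATC = 864/12 + 96 − 18·12 + 12^2 = $96. That is the break-even price.
Between these two prices the firm operates at a loss; above $96 it earns a profit.

Shutdown price = $15; break-even price = $96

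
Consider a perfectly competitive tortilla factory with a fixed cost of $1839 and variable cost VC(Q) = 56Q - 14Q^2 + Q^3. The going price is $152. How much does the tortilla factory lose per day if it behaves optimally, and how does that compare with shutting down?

Profit = -$399 at Q = 12

AVC = 56 - 14Q + Q^2; min AVC = $7 at Q = 7. Since P = $152 ≥ min AVC, the firm produces.
With MC = 56 - 28Q + 3Q^2, P = MC on the upward-sloping part at Q* = 12.
TR = 152·12 = 1824. TC = 1839 + 384 = 2223. Profit = 1824 − 2223 = -$399.
Shutting down would mean losing the fixed cost of $1839, so operating at a loss of $399 is better by $1440.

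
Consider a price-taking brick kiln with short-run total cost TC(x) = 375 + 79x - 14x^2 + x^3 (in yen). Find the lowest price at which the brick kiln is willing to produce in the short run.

¥30 per unit

Short-run supply begins at min AVC. From VC = 79x - 14x^2 + x^3, AVC = 79 - 14x + x^2.
At the minimum of AVC, MC = AVC. MC = 79 - 28x + 3x^2; setting MC = AVC gives 2x^2 - 14x = 0, so x = 7. min AVC = 30.
The firm shuts down for any P below ¥30.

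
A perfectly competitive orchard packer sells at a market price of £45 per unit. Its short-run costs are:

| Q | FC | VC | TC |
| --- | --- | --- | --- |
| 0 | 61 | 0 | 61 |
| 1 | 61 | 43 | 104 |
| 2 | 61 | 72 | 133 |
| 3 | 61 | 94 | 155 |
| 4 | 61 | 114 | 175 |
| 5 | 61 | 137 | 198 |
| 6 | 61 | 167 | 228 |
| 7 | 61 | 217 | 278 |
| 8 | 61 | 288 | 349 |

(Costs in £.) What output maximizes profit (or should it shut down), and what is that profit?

Q = 6; profit = £42

Compute π = P·Q − TC at each output: Q=0: -61; Q=1: -59; Q=2: -43; Q=3: -20; Q=4: 5; Q=5: 27; Q=6: 42; Q=7: 37; Q=8: 11.
Profit is maximized at Q = 6. AVC there is 167/6 = £27.83 ≤ P, so producing beats shutting down (which would give -£61).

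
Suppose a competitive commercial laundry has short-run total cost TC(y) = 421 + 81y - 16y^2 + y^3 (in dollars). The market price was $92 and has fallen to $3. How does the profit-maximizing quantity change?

MC = 81 - 32y + 3y^2; the shutdown threshold is min AVC = $17 (at y = 8).
With P = $92 above the shutdown price, P = MC gives y = 11.
At P = $3 < min AVC = $17, price no longer covers variable cost at any output, so the firm shuts down: y = 0.

Output falls from 11 to 0 (the firm shuts down)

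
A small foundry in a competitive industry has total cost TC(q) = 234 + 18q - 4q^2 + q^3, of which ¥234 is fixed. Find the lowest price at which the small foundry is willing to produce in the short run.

¥14 per unit

The firm shuts down when price falls below the minimum of average variable cost. AVC = VC/q = 18 - 4q + q^2.
dAVC/dq = -4 + 2q = 0 gives q = 2. min AVC = 18 - 4·2 + 2^2 = 14.
For P < ¥14 the firm produces nothing.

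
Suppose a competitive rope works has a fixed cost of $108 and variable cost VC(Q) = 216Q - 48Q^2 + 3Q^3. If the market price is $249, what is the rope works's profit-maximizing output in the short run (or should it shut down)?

Produce at Q = 11

From TC, MC = TC'(Q) = 216 - 96Q + 9Q^2 and AVC = VC/Q = 216 - 48Q + 3Q^2.
The AVC parabola has its vertex at Q = 48/6 = 8, where AVC = 216 - 48·8 + 3·8^2 = $24.
Because $249 ≥ $24, revenue can cover variable cost; the firm operates.
P = MC gives -33 - 96Q + 9Q^2 = 0, with roots -1/3 and 11. Take the larger (rising MC): Q* = 11.
Check: AVC at Q = 11 is $51 ≤ P, so revenue covers variable cost.
Profit = P·Q − TC = 249·11 − 669 = $2070.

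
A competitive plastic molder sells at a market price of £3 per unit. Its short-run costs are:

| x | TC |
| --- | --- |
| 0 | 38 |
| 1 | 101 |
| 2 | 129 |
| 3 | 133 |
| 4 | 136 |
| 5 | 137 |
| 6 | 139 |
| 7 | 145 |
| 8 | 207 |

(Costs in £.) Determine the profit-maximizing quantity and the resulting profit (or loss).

Tabulate TR − TC: x=0: -38; x=1: -98; x=2: -123; x=3: -124; x=4: -124; x=5: -122; x=6: -121; x=7: -124; x=8: -183.
Profit is highest at x = 0. Equivalently, the lowest AVC in the table is 107/7 ≈ £15.29 at x = 7, and P = £3 falls below it — price never covers variable cost, so the firm shuts down and loses only its fixed cost.

x = 0 (shut down); profit = -£38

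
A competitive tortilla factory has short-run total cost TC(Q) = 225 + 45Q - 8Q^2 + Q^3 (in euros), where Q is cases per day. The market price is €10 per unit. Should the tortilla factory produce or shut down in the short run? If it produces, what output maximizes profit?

Variable cost is VC = 45Q - 8Q^2 + Q^3, so AVC = VC/Q = 45 - 8Q + Q^2 and MC = dTC/dQ = 45 - 16Q + 3Q^2.
The AVC parabola has its vertex at Q = 8/2 = 4, where AVC = 45 - 8·4 + 4^2 = €29.
With P < min AVC (€10 < €29), every unit sold adds to the loss.
The firm minimizes its loss by shutting down and losing only its fixed cost of €225.

Shut down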